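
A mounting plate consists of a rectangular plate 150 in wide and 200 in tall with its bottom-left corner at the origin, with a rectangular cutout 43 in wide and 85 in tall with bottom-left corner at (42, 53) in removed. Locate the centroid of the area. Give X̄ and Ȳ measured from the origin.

X̄ = 76.60 in, Ȳ = 100.62 in

plate: A = 150 × 200 = 30000.00, centroid at (75.00, 100.00).
hole: A = −(43 × 85) = -3655.00, centroid at (63.50, 95.50).
ΣA = 26345.00 in²
ΣAX̄ = (30000.00)(75.00) + (-3655.00)(63.50) = 2017907.50 in³
ΣAȲ = (30000.00)(100.00) + (-3655.00)(95.50) = 2650947.50 in³
X̄ = 2017907.50 / 26345.00 = 76.60 in
Ȳ = 2650947.50 / 26345.00 = 100.62 in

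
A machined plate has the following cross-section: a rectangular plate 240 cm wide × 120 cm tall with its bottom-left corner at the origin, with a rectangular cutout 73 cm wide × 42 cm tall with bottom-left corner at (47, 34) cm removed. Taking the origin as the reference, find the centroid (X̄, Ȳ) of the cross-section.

X̄ = 124.35 cm, Ȳ = 60.60 cm

Part | A | x̄ᵢ | ȳᵢ | A·x̄ᵢ | A·ȳᵢ
plate | 28800.00 | 120.00 | 60.00 | 3456000.00 | 1728000.00
hole | -3066.00 | 83.50 | 55.00 | -256011.00 | -168630.00
Σ | 25734.00 |  |  | 3199989.00 | 1559370.00
X̄ = 3199989.00 / 25734.00 = 124.35 cm
Ȳ = 1559370.00 / 25734.00 = 60.60 cm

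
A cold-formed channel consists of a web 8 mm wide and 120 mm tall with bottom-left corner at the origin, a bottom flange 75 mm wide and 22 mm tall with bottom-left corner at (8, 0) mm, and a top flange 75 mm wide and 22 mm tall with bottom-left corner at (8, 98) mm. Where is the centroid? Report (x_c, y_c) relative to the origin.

web: A = 8 × 120 = 960.00, centroid at (4.00, 60.00).
bottom flange: A = 75 × 22 = 1650.00, centroid at (45.50, 11.00).
top flange: A = 75 × 22 = 1650.00, centroid at (45.50, 109.00).
ΣA = 4260.00 mm², ΣAx_c = 153990.00 mm³, ΣAy_c = 255600.00 mm³.
x_c = 153990.00/4260.00 = 36.15 mm; y_c = 255600.00/4260.00 = 60.00 mm.

x_c = 36.15 mm, y_c = 60.00 mm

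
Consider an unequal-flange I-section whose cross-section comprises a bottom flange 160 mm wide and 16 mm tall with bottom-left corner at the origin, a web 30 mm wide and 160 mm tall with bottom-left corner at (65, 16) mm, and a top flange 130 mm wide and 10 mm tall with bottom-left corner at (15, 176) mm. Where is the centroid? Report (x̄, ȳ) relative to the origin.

x̄ = 80.00 mm, ȳ = 82.75 mm

Part | A | x̄ᵢ | ȳᵢ | A·x̄ᵢ | A·ȳᵢ
bottom flange | 2560.00 | 80.00 | 8.00 | 204800.00 | 20480.00
web | 4800.00 | 80.00 | 96.00 | 384000.00 | 460800.00
top flange | 1300.00 | 80.00 | 181.00 | 104000.00 | 235300.00
Σ | 8660.00 |  |  | 692800.00 | 716580.00
x̄ = 692800.00 / 8660.00 = 80.00 mm
ȳ = 716580.00 / 8660.00 = 82.75 mm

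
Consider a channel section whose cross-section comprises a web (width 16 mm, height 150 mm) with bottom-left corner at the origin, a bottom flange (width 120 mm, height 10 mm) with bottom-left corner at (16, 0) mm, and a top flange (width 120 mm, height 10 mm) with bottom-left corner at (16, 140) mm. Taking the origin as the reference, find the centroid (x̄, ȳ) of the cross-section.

Part | A | x̄ᵢ | ȳᵢ | A·x̄ᵢ | A·ȳᵢ
web | 2400.00 | 8.00 | 75.00 | 19200.00 | 180000.00
bottom flange | 1200.00 | 76.00 | 5.00 | 91200.00 | 6000.00
top flange | 1200.00 | 76.00 | 145.00 | 91200.00 | 174000.00
Σ | 4800.00 |  |  | 201600.00 | 360000.00
x̄ = 201600.00 / 4800.00 = 42.00 mm
ȳ = 360000.00 / 4800.00 = 75.00 mm

x̄ = 42.00 mm, ȳ = 75.00 mm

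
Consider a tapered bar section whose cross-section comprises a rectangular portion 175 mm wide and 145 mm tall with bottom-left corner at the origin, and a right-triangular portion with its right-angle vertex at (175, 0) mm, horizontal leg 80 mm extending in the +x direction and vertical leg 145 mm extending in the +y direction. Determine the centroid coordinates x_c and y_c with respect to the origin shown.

rectangular portion: A = 175 × 145 = 25375.00, centroid at (87.50, 72.50).
triangular portion: A = ½·80·145 = 5800.00, centroid at (201.67, 48.33).
ΣA = 31175.00 mm²
ΣAx_c = (25375.00)(87.50) + (5800.00)(201.67) = 3389979.17 mm³
ΣAy_c = (25375.00)(72.50) + (5800.00)(48.33) = 2120020.83 mm³
x_c = 3389979.17 / 31175.00 = 108.74 mm
y_c = 2120020.83 / 31175.00 = 68.00 mm

x_c = 108.74 mm, y_c = 68.00 mm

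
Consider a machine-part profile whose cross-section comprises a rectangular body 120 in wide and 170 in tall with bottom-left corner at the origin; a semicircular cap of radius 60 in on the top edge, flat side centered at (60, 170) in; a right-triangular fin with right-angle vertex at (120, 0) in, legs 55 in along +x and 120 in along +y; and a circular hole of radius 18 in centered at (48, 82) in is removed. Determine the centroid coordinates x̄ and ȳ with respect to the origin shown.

Part | A | x̄ᵢ | ȳᵢ | A·x̄ᵢ | A·ȳᵢ
rectangular body | 20400.00 | 60.00 | 85.00 | 1224000.00 | 1734000.00
semicircular top | 5654.87 | 60.00 | 195.46 | 339292.01 | 1105327.35
triangular fin | 3300.00 | 138.33 | 40.00 | 456500.00 | 132000.00
hole | -1017.88 | 48.00 | 82.00 | -48858.05 | -83465.83
Σ | 28336.99 |  |  | 1970933.96 | 2887861.52
x̄ = 1970933.96 / 28336.99 = 69.55 in
ȳ = 2887861.52 / 28336.99 = 101.91 in

x̄ = 69.55 in, ȳ = 101.91 in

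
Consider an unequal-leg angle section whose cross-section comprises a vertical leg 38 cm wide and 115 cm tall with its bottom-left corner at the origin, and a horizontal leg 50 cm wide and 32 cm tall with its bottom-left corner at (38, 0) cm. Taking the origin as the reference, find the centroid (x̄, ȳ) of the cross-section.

Part | A | x̄ᵢ | ȳᵢ | A·x̄ᵢ | A·ȳᵢ
vertical leg | 4370.00 | 19.00 | 57.50 | 83030.00 | 251275.00
horizontal leg | 1600.00 | 63.00 | 16.00 | 100800.00 | 25600.00
Σ | 5970.00 |  |  | 183830.00 | 276875.00
x̄ = 183830.00 / 5970.00 = 30.79 cm
ȳ = 276875.00 / 5970.00 = 46.38 cm

x̄ = 30.79 cm, ȳ = 46.38 cm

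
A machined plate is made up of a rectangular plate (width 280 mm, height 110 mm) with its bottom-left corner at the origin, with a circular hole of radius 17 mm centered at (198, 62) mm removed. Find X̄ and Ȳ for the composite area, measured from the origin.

plate: A = 280 × 110 = 30800.00, centroid at (140.00, 55.00).
hole: A = −π·17² = -907.92, centroid at (198.00, 62.00).
ΣA = 29892.08 mm²
ΣAX̄ = (30800.00)(140.00) + (-907.92)(198.00) = 4132231.79 mm³
ΣAȲ = (30800.00)(55.00) + (-907.92)(62.00) = 1637708.94 mm³
X̄ = 4132231.79 / 29892.08 = 138.24 mm
Ȳ = 1637708.94 / 29892.08 = 54.79 mm

X̄ = 138.24 mm, Ȳ = 54.79 mm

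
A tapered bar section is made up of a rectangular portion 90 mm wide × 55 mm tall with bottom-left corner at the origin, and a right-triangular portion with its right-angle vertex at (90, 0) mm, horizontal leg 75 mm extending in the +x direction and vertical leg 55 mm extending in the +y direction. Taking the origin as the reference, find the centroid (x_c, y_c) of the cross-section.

x_c = 65.59 mm, y_c = 24.80 mm

Part | A | x̄ᵢ | ȳᵢ | A·x̄ᵢ | A·ȳᵢ
rectangular portion | 4950.00 | 45.00 | 27.50 | 222750.00 | 136125.00
triangular portion | 2062.50 | 115.00 | 18.33 | 237187.50 | 37812.50
Σ | 7012.50 |  |  | 459937.50 | 173937.50
x_c = 459937.50 / 7012.50 = 65.59 mm
y_c = 173937.50 / 7012.50 = 24.80 mm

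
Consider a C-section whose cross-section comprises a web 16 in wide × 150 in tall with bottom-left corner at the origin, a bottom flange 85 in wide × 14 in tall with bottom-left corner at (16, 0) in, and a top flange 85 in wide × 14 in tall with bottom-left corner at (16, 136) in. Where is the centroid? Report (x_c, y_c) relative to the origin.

web: A = 16 × 150 = 2400.00, centroid at (8.00, 75.00).
bottom flange: A = 85 × 14 = 1190.00, centroid at (58.50, 7.00).
top flange: A = 85 × 14 = 1190.00, centroid at (58.50, 143.00).
ΣA = 4780.00 in², ΣAx_c = 158430.00 in³, ΣAy_c = 358500.00 in³.
x_c = 158430.00/4780.00 = 33.14 in; y_c = 358500.00/4780.00 = 75.00 in.

x_c = 33.14 in, y_c = 75.00 in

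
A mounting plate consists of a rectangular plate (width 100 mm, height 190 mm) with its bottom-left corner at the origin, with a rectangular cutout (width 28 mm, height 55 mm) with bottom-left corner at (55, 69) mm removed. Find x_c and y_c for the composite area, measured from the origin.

plate: A = 100 × 190 = 19000.00, centroid at (50.00, 95.00).
hole: A = −(28 × 55) = -1540.00, centroid at (69.00, 96.50).
ΣA = 17460.00 mm²
ΣAx_c = (19000.00)(50.00) + (-1540.00)(69.00) = 843740.00 mm³
ΣAy_c = (19000.00)(95.00) + (-1540.00)(96.50) = 1656390.00 mm³
x_c = 843740.00 / 17460.00 = 48.32 mm
y_c = 1656390.00 / 17460.00 = 94.87 mm

x_c = 48.32 mm, y_c = 94.87 mm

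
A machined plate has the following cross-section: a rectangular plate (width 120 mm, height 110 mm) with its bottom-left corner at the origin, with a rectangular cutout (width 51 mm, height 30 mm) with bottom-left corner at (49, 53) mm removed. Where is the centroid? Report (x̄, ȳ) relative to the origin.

plate: A = 120 × 110 = 13200.00, centroid at (60.00, 55.00).
hole: A = −(51 × 30) = -1530.00, centroid at (74.50, 68.00).
ΣA = 11670.00 mm², ΣAx̄ = 678015.00 mm³, ΣAȳ = 621960.00 mm³.
x̄ = 678015.00/11670.00 = 58.10 mm; ȳ = 621960.00/11670.00 = 53.30 mm.

x̄ = 58.10 mm, ȳ = 53.30 mm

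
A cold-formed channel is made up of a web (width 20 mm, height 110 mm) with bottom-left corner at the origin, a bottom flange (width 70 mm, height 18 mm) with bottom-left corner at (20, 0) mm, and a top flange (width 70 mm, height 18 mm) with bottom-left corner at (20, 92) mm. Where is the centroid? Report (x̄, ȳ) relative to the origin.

web: A = 20 × 110 = 2200.00, centroid at (10.00, 55.00).
bottom flange: A = 70 × 18 = 1260.00, centroid at (55.00, 9.00).
top flange: A = 70 × 18 = 1260.00, centroid at (55.00, 101.00).
ΣA = 4720.00 mm², ΣAx̄ = 160600.00 mm³, ΣAȳ = 259600.00 mm³.
x̄ = 160600.00/4720.00 = 34.03 mm; ȳ = 259600.00/4720.00 = 55.00 mm.

x̄ = 34.03 mm, ȳ = 55.00 mm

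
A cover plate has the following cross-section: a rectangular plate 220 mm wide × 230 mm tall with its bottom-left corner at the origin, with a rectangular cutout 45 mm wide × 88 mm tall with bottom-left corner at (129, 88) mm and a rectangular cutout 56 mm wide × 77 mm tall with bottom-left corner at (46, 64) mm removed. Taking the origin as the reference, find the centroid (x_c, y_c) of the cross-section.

x_c = 109.78 mm, y_c = 114.68 mm

plate: A = 220 × 230 = 50600.00, centroid at (110.00, 115.00).
hole 1: A = −(45 × 88) = -3960.00, centroid at (151.50, 132.00).
hole 2: A = −(56 × 77) = -4312.00, centroid at (74.00, 102.50).
ΣA = 42328.00 mm²
ΣAx_c = (50600.00)(110.00) + (-3960.00)(151.50) + (-4312.00)(74.00) = 4646972.00 mm³
ΣAy_c = (50600.00)(115.00) + (-3960.00)(132.00) + (-4312.00)(102.50) = 4854300.00 mm³
x_c = 4646972.00 / 42328.00 = 109.78 mm
y_c = 4854300.00 / 42328.00 = 114.68 mm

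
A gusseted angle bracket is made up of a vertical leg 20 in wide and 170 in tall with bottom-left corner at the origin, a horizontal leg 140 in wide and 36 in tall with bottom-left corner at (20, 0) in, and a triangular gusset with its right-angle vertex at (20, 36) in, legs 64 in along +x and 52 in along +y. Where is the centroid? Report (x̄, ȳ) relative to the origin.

x̄ = 55.07 in, ȳ = 46.36 in

vertical leg: A = 20 × 170 = 3400.00, centroid at (10.00, 85.00).
horizontal leg: A = 140 × 36 = 5040.00, centroid at (90.00, 18.00).
gusset: A = ½·64·52 = 1664.00, centroid at (41.33, 53.33).
ΣA = 10104.00 in²
ΣAx̄ = (3400.00)(10.00) + (5040.00)(90.00) + (1664.00)(41.33) = 556378.67 in³
ΣAȳ = (3400.00)(85.00) + (5040.00)(18.00) + (1664.00)(53.33) = 468466.67 in³
x̄ = 556378.67 / 10104.00 = 55.07 in
ȳ = 468466.67 / 10104.00 = 46.36 in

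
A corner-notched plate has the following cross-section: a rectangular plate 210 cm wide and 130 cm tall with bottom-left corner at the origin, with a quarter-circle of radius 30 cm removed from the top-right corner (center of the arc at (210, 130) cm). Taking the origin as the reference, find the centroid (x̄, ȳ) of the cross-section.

plate: A = 210 × 130 = 27300.00, centroid at (105.00, 65.00).
removed quarter-circle: A = −¼π·30² = -706.86, centroid at (197.27, 117.27).
ΣA = 26593.14 cm²
ΣAx̄ = (27300.00)(105.00) + (-706.86)(197.27) = 2727059.75 cm³
ΣAȳ = (27300.00)(65.00) + (-706.86)(117.27) = 1691608.41 cm³
x̄ = 2727059.75 / 26593.14 = 102.55 cm
ȳ = 1691608.41 / 26593.14 = 63.61 cm

x̄ = 102.55 cm, ȳ = 63.61 cm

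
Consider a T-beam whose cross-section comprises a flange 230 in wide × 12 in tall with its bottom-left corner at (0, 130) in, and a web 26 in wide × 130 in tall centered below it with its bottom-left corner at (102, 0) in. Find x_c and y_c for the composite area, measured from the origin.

Part | A | x̄ᵢ | ȳᵢ | A·x̄ᵢ | A·ȳᵢ
web | 3380.00 | 115.00 | 65.00 | 388700.00 | 219700.00
flange | 2760.00 | 115.00 | 136.00 | 317400.00 | 375360.00
Σ | 6140.00 |  |  | 706100.00 | 595060.00
x_c = 706100.00 / 6140.00 = 115.00 in
y_c = 595060.00 / 6140.00 = 96.92 in

x_c = 115.00 in, y_c = 96.92 in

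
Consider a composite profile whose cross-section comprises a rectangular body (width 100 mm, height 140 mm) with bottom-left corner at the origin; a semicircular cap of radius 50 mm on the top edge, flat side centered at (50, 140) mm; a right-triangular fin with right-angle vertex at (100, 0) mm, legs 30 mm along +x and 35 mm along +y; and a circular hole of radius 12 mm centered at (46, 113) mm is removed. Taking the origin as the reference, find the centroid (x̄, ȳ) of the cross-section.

rectangular body: A = 100 × 140 = 14000.00, centroid at (50.00, 70.00).
semicircular top: A = ½π·50² = 3926.99, centroid at (50.00, 161.22).
triangular fin: A = ½·30·35 = 525.00, centroid at (110.00, 11.67).
hole: A = −π·12² = -452.39, centroid at (46.00, 113.00).
ΣA = 17999.60 mm²
ΣAx̄ = (14000.00)(50.00) + (3926.99)(50.00) + (525.00)(110.00) + (-452.39)(46.00) = 933289.63 mm³
ΣAȳ = (14000.00)(70.00) + (3926.99)(161.22) + (525.00)(11.67) + (-452.39)(113.00) = 1568117.05 mm³
x̄ = 933289.63 / 17999.60 = 51.85 mm
ȳ = 1568117.05 / 17999.60 = 87.12 mm

x̄ = 51.85 mm, ȳ = 87.12 mm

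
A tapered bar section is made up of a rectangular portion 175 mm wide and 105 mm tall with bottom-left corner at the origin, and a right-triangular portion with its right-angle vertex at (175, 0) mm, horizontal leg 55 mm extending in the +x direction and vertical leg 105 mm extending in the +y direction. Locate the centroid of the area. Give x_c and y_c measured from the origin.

x_c = 101.87 mm, y_c = 50.12 mm

Part | A | x̄ᵢ | ȳᵢ | A·x̄ᵢ | A·ȳᵢ
rectangular portion | 18375.00 | 87.50 | 52.50 | 1607812.50 | 964687.50
triangular portion | 2887.50 | 193.33 | 35.00 | 558250.00 | 101062.50
Σ | 21262.50 |  |  | 2166062.50 | 1065750.00
x_c = 2166062.50 / 21262.50 = 101.87 mm
y_c = 1065750.00 / 21262.50 = 50.12 mm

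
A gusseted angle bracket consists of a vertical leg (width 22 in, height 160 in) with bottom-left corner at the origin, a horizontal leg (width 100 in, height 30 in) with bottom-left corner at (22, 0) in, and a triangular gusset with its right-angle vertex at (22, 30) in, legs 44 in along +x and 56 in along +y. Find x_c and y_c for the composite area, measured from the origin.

x_c = 38.69 in, y_c = 49.87 in

vertical leg: A = 22 × 160 = 3520.00, centroid at (11.00, 80.00).
horizontal leg: A = 100 × 30 = 3000.00, centroid at (72.00, 15.00).
gusset: A = ½·44·56 = 1232.00, centroid at (36.67, 48.67).
ΣA = 7752.00 in², ΣAx_c = 299893.33 in³, ΣAy_c = 386557.33 in³.
x_c = 299893.33/7752.00 = 38.69 in; y_c = 386557.33/7752.00 = 49.87 in.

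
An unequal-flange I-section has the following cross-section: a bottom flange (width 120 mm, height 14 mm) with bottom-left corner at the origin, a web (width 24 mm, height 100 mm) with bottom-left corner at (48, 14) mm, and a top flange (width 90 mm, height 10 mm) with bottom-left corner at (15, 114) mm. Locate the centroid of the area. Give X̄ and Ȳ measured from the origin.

X̄ = 60.00 mm, Ȳ = 54.71 mm

bottom flange: A = 120 × 14 = 1680.00, centroid at (60.00, 7.00).
web: A = 24 × 100 = 2400.00, centroid at (60.00, 64.00).
top flange: A = 90 × 10 = 900.00, centroid at (60.00, 119.00).
ΣA = 4980.00 mm², ΣAX̄ = 298800.00 mm³, ΣAȲ = 272460.00 mm³.
X̄ = 298800.00/4980.00 = 60.00 mm; Ȳ = 272460.00/4980.00 = 54.71 mm.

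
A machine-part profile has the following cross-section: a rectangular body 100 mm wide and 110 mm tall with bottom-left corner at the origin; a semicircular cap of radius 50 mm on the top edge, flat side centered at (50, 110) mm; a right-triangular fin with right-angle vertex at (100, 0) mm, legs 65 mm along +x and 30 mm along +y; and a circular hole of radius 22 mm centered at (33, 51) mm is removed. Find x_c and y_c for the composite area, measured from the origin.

x_c = 56.66 mm, y_c = 73.18 mm

Part | A | x̄ᵢ | ȳᵢ | A·x̄ᵢ | A·ȳᵢ
rectangular body | 11000.00 | 50.00 | 55.00 | 550000.00 | 605000.00
semicircular top | 3926.99 | 50.00 | 131.22 | 196349.54 | 515302.32
triangular fin | 975.00 | 121.67 | 10.00 | 118625.00 | 9750.00
hole | -1520.53 | 33.00 | 51.00 | -50177.52 | -77547.07
Σ | 14381.46 |  |  | 814797.02 | 1052505.25
x_c = 814797.02 / 14381.46 = 56.66 mm
y_c = 1052505.25 / 14381.46 = 73.18 mm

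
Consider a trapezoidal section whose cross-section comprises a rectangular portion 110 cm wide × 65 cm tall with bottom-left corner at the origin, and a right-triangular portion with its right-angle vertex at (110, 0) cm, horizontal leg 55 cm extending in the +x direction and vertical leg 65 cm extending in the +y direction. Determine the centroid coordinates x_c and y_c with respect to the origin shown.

Part | A | x̄ᵢ | ȳᵢ | A·x̄ᵢ | A·ȳᵢ
rectangular portion | 7150.00 | 55.00 | 32.50 | 393250.00 | 232375.00
triangular portion | 1787.50 | 128.33 | 21.67 | 229395.83 | 38729.17
Σ | 8937.50 |  |  | 622645.83 | 271104.17
x_c = 622645.83 / 8937.50 = 69.67 cm
y_c = 271104.17 / 8937.50 = 30.33 cm

x_c = 69.67 cm, y_c = 30.33 cm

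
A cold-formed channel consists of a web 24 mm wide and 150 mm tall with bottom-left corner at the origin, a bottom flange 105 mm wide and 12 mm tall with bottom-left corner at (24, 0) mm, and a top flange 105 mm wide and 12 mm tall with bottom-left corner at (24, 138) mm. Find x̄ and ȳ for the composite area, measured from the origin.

x̄ = 38.56 mm, ȳ = 75.00 mm

Part | A | x̄ᵢ | ȳᵢ | A·x̄ᵢ | A·ȳᵢ
web | 3600.00 | 12.00 | 75.00 | 43200.00 | 270000.00
bottom flange | 1260.00 | 76.50 | 6.00 | 96390.00 | 7560.00
top flange | 1260.00 | 76.50 | 144.00 | 96390.00 | 181440.00
Σ | 6120.00 |  |  | 235980.00 | 459000.00
x̄ = 235980.00 / 6120.00 = 38.56 mm
ȳ = 459000.00 / 6120.00 = 75.00 mm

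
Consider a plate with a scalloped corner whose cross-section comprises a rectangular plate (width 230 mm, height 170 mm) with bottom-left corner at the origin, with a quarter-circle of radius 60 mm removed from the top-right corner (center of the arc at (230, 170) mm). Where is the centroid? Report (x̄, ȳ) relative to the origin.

x̄ = 108.02 mm, ȳ = 80.36 mm

plate: A = 230 × 170 = 39100.00, centroid at (115.00, 85.00).
removed quarter-circle: A = −¼π·60² = -2827.43, centroid at (204.54, 144.54).
ΣA = 36272.57 mm², ΣAx̄ = 3918190.32 mm³, ΣAȳ = 2914836.32 mm³.
x̄ = 3918190.32/36272.57 = 108.02 mm; ȳ = 2914836.32/36272.57 = 80.36 mm.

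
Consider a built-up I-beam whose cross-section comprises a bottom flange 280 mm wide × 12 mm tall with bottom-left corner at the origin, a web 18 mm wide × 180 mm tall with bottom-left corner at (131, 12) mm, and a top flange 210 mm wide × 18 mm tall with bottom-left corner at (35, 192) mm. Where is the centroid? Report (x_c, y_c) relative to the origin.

Part | A | x̄ᵢ | ȳᵢ | A·x̄ᵢ | A·ȳᵢ
bottom flange | 3360.00 | 140.00 | 6.00 | 470400.00 | 20160.00
web | 3240.00 | 140.00 | 102.00 | 453600.00 | 330480.00
top flange | 3780.00 | 140.00 | 201.00 | 529200.00 | 759780.00
Σ | 10380.00 |  |  | 1453200.00 | 1110420.00
x_c = 1453200.00 / 10380.00 = 140.00 mm
y_c = 1110420.00 / 10380.00 = 106.98 mm

x_c = 140.00 mm, y_c = 106.98 mm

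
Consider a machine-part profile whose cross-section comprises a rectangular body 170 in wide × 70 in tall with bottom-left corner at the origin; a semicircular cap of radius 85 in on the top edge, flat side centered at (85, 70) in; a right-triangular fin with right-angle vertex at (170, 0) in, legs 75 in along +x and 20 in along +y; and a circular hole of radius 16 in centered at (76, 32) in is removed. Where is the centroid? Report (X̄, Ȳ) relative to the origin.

rectangular body: A = 170 × 70 = 11900.00, centroid at (85.00, 35.00).
semicircular top: A = ½π·85² = 11349.00, centroid at (85.00, 106.08).
triangular fin: A = ½·75·20 = 750.00, centroid at (195.00, 6.67).
hole: A = −π·16² = -804.25, centroid at (76.00, 32.00).
ΣA = 23194.76 in²
ΣAX̄ = (11900.00)(85.00) + (11349.00)(85.00) + (750.00)(195.00) + (-804.25)(76.00) = 2061292.47 in³
ΣAȲ = (11900.00)(35.00) + (11349.00)(106.08) + (750.00)(6.67) + (-804.25)(32.00) = 1599610.98 in³
X̄ = 2061292.47 / 23194.76 = 88.87 in
Ȳ = 1599610.98 / 23194.76 = 68.96 in

X̄ = 88.87 in, Ȳ = 68.96 in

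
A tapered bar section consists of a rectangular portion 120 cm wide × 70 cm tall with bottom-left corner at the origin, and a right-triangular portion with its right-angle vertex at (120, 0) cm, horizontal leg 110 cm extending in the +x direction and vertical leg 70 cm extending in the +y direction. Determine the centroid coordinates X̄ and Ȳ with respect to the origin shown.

X̄ = 90.38 cm, Ȳ = 31.33 cm

rectangular portion: A = 120 × 70 = 8400.00, centroid at (60.00, 35.00).
triangular portion: A = ½·110·70 = 3850.00, centroid at (156.67, 23.33).
ΣA = 12250.00 cm², ΣAX̄ = 1107166.67 cm³, ΣAȲ = 383833.33 cm³.
X̄ = 1107166.67/12250.00 = 90.38 cm; Ȳ = 383833.33/12250.00 = 31.33 cm.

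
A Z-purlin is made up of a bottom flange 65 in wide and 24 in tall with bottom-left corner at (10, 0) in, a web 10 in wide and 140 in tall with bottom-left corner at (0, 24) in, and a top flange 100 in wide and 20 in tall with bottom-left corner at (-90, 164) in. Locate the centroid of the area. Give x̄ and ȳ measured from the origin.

x̄ = -1.35 in, ȳ = 100.47 in

bottom flange: A = 65 × 24 = 1560.00, centroid at (42.50, 12.00).
web: A = 10 × 140 = 1400.00, centroid at (5.00, 94.00).
top flange: A = 100 × 20 = 2000.00, centroid at (-40.00, 174.00).
ΣA = 4960.00 in², ΣAx̄ = -6700.00 in³, ΣAȳ = 498320.00 in³.
x̄ = -6700.00/4960.00 = -1.35 in; ȳ = 498320.00/4960.00 = 100.47 in.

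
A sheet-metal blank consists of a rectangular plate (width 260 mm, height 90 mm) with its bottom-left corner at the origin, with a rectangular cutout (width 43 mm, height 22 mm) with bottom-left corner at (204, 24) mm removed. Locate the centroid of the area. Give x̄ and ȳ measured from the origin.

x̄ = 125.98 mm, ȳ = 45.42 mm

plate: A = 260 × 90 = 23400.00, centroid at (130.00, 45.00).
hole: A = −(43 × 22) = -946.00, centroid at (225.50, 35.00).
ΣA = 22454.00 mm², ΣAx̄ = 2828677.00 mm³, ΣAȳ = 1019890.00 mm³.
x̄ = 2828677.00/22454.00 = 125.98 mm; ȳ = 1019890.00/22454.00 = 45.42 mm.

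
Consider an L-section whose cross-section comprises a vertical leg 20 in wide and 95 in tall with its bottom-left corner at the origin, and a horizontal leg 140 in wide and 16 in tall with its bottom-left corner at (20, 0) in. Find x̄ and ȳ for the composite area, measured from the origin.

x̄ = 53.29 in, ȳ = 26.13 in

Part | A | x̄ᵢ | ȳᵢ | A·x̄ᵢ | A·ȳᵢ
vertical leg | 1900.00 | 10.00 | 47.50 | 19000.00 | 90250.00
horizontal leg | 2240.00 | 90.00 | 8.00 | 201600.00 | 17920.00
Σ | 4140.00 |  |  | 220600.00 | 108170.00
x̄ = 220600.00 / 4140.00 = 53.29 in
ȳ = 108170.00 / 4140.00 = 26.13 in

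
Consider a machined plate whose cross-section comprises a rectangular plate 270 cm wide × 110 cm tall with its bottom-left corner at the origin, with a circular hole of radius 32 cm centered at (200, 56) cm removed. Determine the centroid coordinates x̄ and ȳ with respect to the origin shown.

Part | A | x̄ᵢ | ȳᵢ | A·x̄ᵢ | A·ȳᵢ
plate | 29700.00 | 135.00 | 55.00 | 4009500.00 | 1633500.00
hole | -3216.99 | 200.00 | 56.00 | -643398.18 | -180151.49
Σ | 26483.01 |  |  | 3366101.82 | 1453348.51
x̄ = 3366101.82 / 26483.01 = 127.10 cm
ȳ = 1453348.51 / 26483.01 = 54.88 cm

x̄ = 127.10 cm, ȳ = 54.88 cm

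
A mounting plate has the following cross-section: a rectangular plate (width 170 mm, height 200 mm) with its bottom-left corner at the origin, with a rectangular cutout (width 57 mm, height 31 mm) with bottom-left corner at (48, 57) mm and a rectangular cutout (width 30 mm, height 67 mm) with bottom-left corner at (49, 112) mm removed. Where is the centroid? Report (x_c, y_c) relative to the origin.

Part | A | x̄ᵢ | ȳᵢ | A·x̄ᵢ | A·ȳᵢ
plate | 34000.00 | 85.00 | 100.00 | 2890000.00 | 3400000.00
hole 1 | -1767.00 | 76.50 | 72.50 | -135175.50 | -128107.50
hole 2 | -2010.00 | 64.00 | 145.50 | -128640.00 | -292455.00
Σ | 30223.00 |  |  | 2626184.50 | 2979437.50
x_c = 2626184.50 / 30223.00 = 86.89 mm
y_c = 2979437.50 / 30223.00 = 98.58 mm

x_c = 86.89 mm, y_c = 98.58 mm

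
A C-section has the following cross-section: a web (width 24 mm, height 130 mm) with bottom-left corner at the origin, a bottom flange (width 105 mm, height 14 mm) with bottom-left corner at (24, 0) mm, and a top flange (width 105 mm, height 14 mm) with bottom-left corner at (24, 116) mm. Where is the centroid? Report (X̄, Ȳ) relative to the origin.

X̄ = 43.29 mm, Ȳ = 65.00 mm

Part | A | x̄ᵢ | ȳᵢ | A·x̄ᵢ | A·ȳᵢ
web | 3120.00 | 12.00 | 65.00 | 37440.00 | 202800.00
bottom flange | 1470.00 | 76.50 | 7.00 | 112455.00 | 10290.00
top flange | 1470.00 | 76.50 | 123.00 | 112455.00 | 180810.00
Σ | 6060.00 |  |  | 262350.00 | 393900.00
X̄ = 262350.00 / 6060.00 = 43.29 mm
Ȳ = 393900.00 / 6060.00 = 65.00 mm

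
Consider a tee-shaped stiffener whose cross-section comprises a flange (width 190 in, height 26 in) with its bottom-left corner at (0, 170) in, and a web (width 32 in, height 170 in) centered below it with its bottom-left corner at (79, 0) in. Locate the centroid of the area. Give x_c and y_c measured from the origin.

x_c = 95.00 in, y_c = 131.64 in

Part | A | x̄ᵢ | ȳᵢ | A·x̄ᵢ | A·ȳᵢ
web | 5440.00 | 95.00 | 85.00 | 516800.00 | 462400.00
flange | 4940.00 | 95.00 | 183.00 | 469300.00 | 904020.00
Σ | 10380.00 |  |  | 986100.00 | 1366420.00
x_c = 986100.00 / 10380.00 = 95.00 in
y_c = 1366420.00 / 10380.00 = 131.64 in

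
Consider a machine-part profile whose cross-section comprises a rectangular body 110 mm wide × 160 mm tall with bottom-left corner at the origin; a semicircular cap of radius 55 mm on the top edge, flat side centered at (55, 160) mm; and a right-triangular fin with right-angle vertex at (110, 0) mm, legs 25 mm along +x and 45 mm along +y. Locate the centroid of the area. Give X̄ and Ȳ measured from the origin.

rectangular body: A = 110 × 160 = 17600.00, centroid at (55.00, 80.00).
semicircular top: A = ½π·55² = 4751.66, centroid at (55.00, 183.34).
triangular fin: A = ½·25·45 = 562.50, centroid at (118.33, 15.00).
ΣA = 22914.16 mm², ΣAX̄ = 1295903.74 mm³, ΣAȲ = 2287619.59 mm³.
X̄ = 1295903.74/22914.16 = 56.55 mm; Ȳ = 2287619.59/22914.16 = 99.83 mm.

X̄ = 56.55 mm, Ȳ = 99.83 mm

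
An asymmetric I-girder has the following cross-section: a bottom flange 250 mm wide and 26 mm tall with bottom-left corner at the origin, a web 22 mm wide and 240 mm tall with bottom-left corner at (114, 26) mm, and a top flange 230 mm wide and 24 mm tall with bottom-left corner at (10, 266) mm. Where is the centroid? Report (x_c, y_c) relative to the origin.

x_c = 125.00 mm, y_c = 138.15 mm

Part | A | x̄ᵢ | ȳᵢ | A·x̄ᵢ | A·ȳᵢ
bottom flange | 6500.00 | 125.00 | 13.00 | 812500.00 | 84500.00
web | 5280.00 | 125.00 | 146.00 | 660000.00 | 770880.00
top flange | 5520.00 | 125.00 | 278.00 | 690000.00 | 1534560.00
Σ | 17300.00 |  |  | 2162500.00 | 2389940.00
x_c = 2162500.00 / 17300.00 = 125.00 mm
y_c = 2389940.00 / 17300.00 = 138.15 mm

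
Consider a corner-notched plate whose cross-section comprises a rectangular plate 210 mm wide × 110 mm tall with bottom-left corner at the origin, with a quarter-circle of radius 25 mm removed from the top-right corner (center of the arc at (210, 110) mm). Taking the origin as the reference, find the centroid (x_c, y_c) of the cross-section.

x_c = 102.95 mm, y_c = 54.04 mm

plate: A = 210 × 110 = 23100.00, centroid at (105.00, 55.00).
removed quarter-circle: A = −¼π·25² = -490.87, centroid at (199.39, 99.39).
ΣA = 22609.13 mm²
ΣAx_c = (23100.00)(105.00) + (-490.87)(199.39) = 2327624.82 mm³
ΣAy_c = (23100.00)(55.00) + (-490.87)(99.39) = 1221712.21 mm³
x_c = 2327624.82 / 22609.13 = 102.95 mm
y_c = 1221712.21 / 22609.13 = 54.04 mm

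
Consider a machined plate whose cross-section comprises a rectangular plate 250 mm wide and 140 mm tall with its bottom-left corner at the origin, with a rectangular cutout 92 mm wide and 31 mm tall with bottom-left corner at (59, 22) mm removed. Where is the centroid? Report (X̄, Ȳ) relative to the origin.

X̄ = 126.77 mm, Ȳ = 72.88 mm

Part | A | x̄ᵢ | ȳᵢ | A·x̄ᵢ | A·ȳᵢ
plate | 35000.00 | 125.00 | 70.00 | 4375000.00 | 2450000.00
hole | -2852.00 | 105.00 | 37.50 | -299460.00 | -106950.00
Σ | 32148.00 |  |  | 4075540.00 | 2343050.00
X̄ = 4075540.00 / 32148.00 = 126.77 mm
Ȳ = 2343050.00 / 32148.00 = 72.88 mm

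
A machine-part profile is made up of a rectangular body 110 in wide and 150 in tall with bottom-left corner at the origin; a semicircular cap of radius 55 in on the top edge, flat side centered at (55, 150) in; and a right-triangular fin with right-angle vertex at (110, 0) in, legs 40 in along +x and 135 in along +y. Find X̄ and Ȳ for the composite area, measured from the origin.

Part | A | x̄ᵢ | ȳᵢ | A·x̄ᵢ | A·ȳᵢ
rectangular body | 16500.00 | 55.00 | 75.00 | 907500.00 | 1237500.00
semicircular top | 4751.66 | 55.00 | 173.34 | 261341.24 | 823665.50
triangular fin | 2700.00 | 123.33 | 45.00 | 333000.00 | 121500.00
Σ | 23951.66 |  |  | 1501841.24 | 2182665.50
X̄ = 1501841.24 / 23951.66 = 62.70 in
Ȳ = 2182665.50 / 23951.66 = 91.13 in

X̄ = 62.70 in, Ȳ = 91.13 in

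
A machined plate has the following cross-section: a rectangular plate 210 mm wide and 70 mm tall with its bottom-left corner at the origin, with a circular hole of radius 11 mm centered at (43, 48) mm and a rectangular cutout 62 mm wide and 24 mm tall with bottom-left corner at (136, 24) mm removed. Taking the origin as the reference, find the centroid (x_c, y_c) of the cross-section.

x_c = 99.65 mm, y_c = 34.50 mm

plate: A = 210 × 70 = 14700.00, centroid at (105.00, 35.00).
hole 1: A = −π·11² = -380.13, centroid at (43.00, 48.00).
hole 2: A = −(62 × 24) = -1488.00, centroid at (167.00, 36.00).
ΣA = 12831.87 mm², ΣAx_c = 1278658.29 mm³, ΣAy_c = 442685.63 mm³.
x_c = 1278658.29/12831.87 = 99.65 mm; y_c = 442685.63/12831.87 = 34.50 mm.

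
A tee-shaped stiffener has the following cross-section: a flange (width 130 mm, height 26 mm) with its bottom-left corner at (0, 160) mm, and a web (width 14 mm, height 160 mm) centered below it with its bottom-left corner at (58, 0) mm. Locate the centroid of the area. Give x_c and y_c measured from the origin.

x_c = 65.00 mm, y_c = 135.93 mm

web: A = 14 × 160 = 2240.00, centroid at (65.00, 80.00).
flange: A = 130 × 26 = 3380.00, centroid at (65.00, 173.00).
ΣA = 5620.00 mm², ΣAx_c = 365300.00 mm³, ΣAy_c = 763940.00 mm³.
x_c = 365300.00/5620.00 = 65.00 mm; y_c = 763940.00/5620.00 = 135.93 mm.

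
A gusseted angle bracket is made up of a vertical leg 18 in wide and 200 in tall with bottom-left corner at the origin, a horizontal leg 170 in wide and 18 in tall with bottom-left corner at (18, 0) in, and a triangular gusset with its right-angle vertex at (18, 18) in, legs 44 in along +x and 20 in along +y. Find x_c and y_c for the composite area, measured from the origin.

vertical leg: A = 18 × 200 = 3600.00, centroid at (9.00, 100.00).
horizontal leg: A = 170 × 18 = 3060.00, centroid at (103.00, 9.00).
gusset: A = ½·44·20 = 440.00, centroid at (32.67, 24.67).
ΣA = 7100.00 in²
ΣAx_c = (3600.00)(9.00) + (3060.00)(103.00) + (440.00)(32.67) = 361953.33 in³
ΣAy_c = (3600.00)(100.00) + (3060.00)(9.00) + (440.00)(24.67) = 398393.33 in³
x_c = 361953.33 / 7100.00 = 50.98 in
y_c = 398393.33 / 7100.00 = 56.11 in

x_c = 50.98 in, y_c = 56.11 in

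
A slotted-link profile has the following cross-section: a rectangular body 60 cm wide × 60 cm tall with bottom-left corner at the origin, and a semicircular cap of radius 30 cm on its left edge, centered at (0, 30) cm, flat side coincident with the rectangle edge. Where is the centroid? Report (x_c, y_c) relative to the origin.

rectangular body: A = 60 × 60 = 3600.00, centroid at (30.00, 30.00).
semicircular end: A = ½π·30² = 1413.72, centroid at (-12.73, 30.00).
ΣA = 5013.72 cm², ΣAx_c = 90000.00 cm³, ΣAy_c = 150411.50 cm³.
x_c = 90000.00/5013.72 = 17.95 cm; y_c = 150411.50/5013.72 = 30.00 cm.

x_c = 17.95 cm, y_c = 30.00 cm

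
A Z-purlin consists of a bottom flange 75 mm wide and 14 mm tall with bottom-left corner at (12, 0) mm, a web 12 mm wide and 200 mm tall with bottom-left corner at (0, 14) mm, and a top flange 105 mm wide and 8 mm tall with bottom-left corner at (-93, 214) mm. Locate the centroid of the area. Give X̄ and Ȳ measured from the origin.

X̄ = 7.54 mm, Ȳ = 108.17 mm

bottom flange: A = 75 × 14 = 1050.00, centroid at (49.50, 7.00).
web: A = 12 × 200 = 2400.00, centroid at (6.00, 114.00).
top flange: A = 105 × 8 = 840.00, centroid at (-40.50, 218.00).
ΣA = 4290.00 mm²
ΣAX̄ = (1050.00)(49.50) + (2400.00)(6.00) + (840.00)(-40.50) = 32355.00 mm³
ΣAȲ = (1050.00)(7.00) + (2400.00)(114.00) + (840.00)(218.00) = 464070.00 mm³
X̄ = 32355.00 / 4290.00 = 7.54 mm
Ȳ = 464070.00 / 4290.00 = 108.17 mm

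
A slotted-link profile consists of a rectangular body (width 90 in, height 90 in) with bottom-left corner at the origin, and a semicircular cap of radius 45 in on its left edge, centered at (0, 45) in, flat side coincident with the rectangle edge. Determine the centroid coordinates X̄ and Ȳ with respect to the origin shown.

rectangular body: A = 90 × 90 = 8100.00, centroid at (45.00, 45.00).
semicircular end: A = ½π·45² = 3180.86, centroid at (-19.10, 45.00).
ΣA = 11280.86 in², ΣAX̄ = 303750.00 in³, ΣAȲ = 507638.82 in³.
X̄ = 303750.00/11280.86 = 26.93 in; Ȳ = 507638.82/11280.86 = 45.00 in.

X̄ = 26.93 in, Ȳ = 45.00 in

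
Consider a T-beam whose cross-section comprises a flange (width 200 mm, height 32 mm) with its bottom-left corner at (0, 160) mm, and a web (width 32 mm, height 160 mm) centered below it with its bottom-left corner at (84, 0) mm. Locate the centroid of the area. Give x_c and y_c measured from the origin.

x_c = 100.00 mm, y_c = 133.33 mm

web: A = 32 × 160 = 5120.00, centroid at (100.00, 80.00).
flange: A = 200 × 32 = 6400.00, centroid at (100.00, 176.00).
ΣA = 11520.00 mm²
ΣAx_c = (5120.00)(100.00) + (6400.00)(100.00) = 1152000.00 mm³
ΣAy_c = (5120.00)(80.00) + (6400.00)(176.00) = 1536000.00 mm³
x_c = 1152000.00 / 11520.00 = 100.00 mm
y_c = 1536000.00 / 11520.00 = 133.33 mm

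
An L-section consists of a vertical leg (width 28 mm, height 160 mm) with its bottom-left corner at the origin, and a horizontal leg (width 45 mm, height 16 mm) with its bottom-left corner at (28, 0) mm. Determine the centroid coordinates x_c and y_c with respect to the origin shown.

x_c = 19.05 mm, y_c = 70.03 mm

Part | A | x̄ᵢ | ȳᵢ | A·x̄ᵢ | A·ȳᵢ
vertical leg | 4480.00 | 14.00 | 80.00 | 62720.00 | 358400.00
horizontal leg | 720.00 | 50.50 | 8.00 | 36360.00 | 5760.00
Σ | 5200.00 |  |  | 99080.00 | 364160.00
x_c = 99080.00 / 5200.00 = 19.05 mm
y_c = 364160.00 / 5200.00 = 70.03 mm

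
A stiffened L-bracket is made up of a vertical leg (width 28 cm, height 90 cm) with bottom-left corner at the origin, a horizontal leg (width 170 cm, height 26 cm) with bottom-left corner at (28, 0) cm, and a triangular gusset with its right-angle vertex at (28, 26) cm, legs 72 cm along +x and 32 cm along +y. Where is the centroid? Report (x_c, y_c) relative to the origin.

x_c = 73.49 cm, y_c = 26.33 cm

vertical leg: A = 28 × 90 = 2520.00, centroid at (14.00, 45.00).
horizontal leg: A = 170 × 26 = 4420.00, centroid at (113.00, 13.00).
gusset: A = ½·72·32 = 1152.00, centroid at (52.00, 36.67).
ΣA = 8092.00 cm²
ΣAx_c = (2520.00)(14.00) + (4420.00)(113.00) + (1152.00)(52.00) = 594644.00 cm³
ΣAy_c = (2520.00)(45.00) + (4420.00)(13.00) + (1152.00)(36.67) = 213100.00 cm³
x_c = 594644.00 / 8092.00 = 73.49 cm
y_c = 213100.00 / 8092.00 = 26.33 cm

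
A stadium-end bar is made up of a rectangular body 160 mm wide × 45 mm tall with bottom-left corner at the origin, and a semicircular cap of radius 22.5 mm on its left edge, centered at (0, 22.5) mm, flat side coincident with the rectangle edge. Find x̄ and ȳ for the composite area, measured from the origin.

x̄ = 71.09 mm, ȳ = 22.50 mm

rectangular body: A = 160 × 45 = 7200.00, centroid at (80.00, 22.50).
semicircular end: A = ½π·22.5² = 795.22, centroid at (-9.55, 22.50).
ΣA = 7995.22 mm², ΣAx̄ = 568406.25 mm³, ΣAȳ = 179892.35 mm³.
x̄ = 568406.25/7995.22 = 71.09 mm; ȳ = 179892.35/7995.22 = 22.50 mm.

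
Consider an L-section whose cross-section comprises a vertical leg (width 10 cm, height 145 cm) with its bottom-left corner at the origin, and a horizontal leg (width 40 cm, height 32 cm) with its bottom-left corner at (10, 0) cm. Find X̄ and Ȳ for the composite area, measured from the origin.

X̄ = 16.72 cm, Ȳ = 46.01 cm

Part | A | x̄ᵢ | ȳᵢ | A·x̄ᵢ | A·ȳᵢ
vertical leg | 1450.00 | 5.00 | 72.50 | 7250.00 | 105125.00
horizontal leg | 1280.00 | 30.00 | 16.00 | 38400.00 | 20480.00
Σ | 2730.00 |  |  | 45650.00 | 125605.00
X̄ = 45650.00 / 2730.00 = 16.72 cm
Ȳ = 125605.00 / 2730.00 = 46.01 cm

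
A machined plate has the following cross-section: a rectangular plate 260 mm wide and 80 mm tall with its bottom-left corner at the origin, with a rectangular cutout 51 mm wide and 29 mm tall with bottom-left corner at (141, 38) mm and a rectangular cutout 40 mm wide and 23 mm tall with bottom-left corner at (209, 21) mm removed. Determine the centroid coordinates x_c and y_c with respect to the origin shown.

x_c = 122.12 mm, y_c = 39.37 mm

plate: A = 260 × 80 = 20800.00, centroid at (130.00, 40.00).
hole 1: A = −(51 × 29) = -1479.00, centroid at (166.50, 52.50).
hole 2: A = −(40 × 23) = -920.00, centroid at (229.00, 32.50).
ΣA = 18401.00 mm², ΣAx_c = 2247066.50 mm³, ΣAy_c = 724452.50 mm³.
x_c = 2247066.50/18401.00 = 122.12 mm; y_c = 724452.50/18401.00 = 39.37 mm.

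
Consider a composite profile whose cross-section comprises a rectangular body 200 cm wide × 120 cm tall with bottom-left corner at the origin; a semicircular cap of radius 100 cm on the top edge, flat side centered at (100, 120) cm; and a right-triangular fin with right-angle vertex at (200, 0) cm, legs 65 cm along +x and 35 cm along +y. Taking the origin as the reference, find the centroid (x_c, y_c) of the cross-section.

x_c = 103.39 cm, y_c = 98.05 cm

Part | A | x̄ᵢ | ȳᵢ | A·x̄ᵢ | A·ȳᵢ
rectangular body | 24000.00 | 100.00 | 60.00 | 2400000.00 | 1440000.00
semicircular top | 15707.96 | 100.00 | 162.44 | 1570796.33 | 2551622.26
triangular fin | 1137.50 | 221.67 | 11.67 | 252145.83 | 13270.83
Σ | 40845.46 |  |  | 4222942.16 | 4004893.09
x_c = 4222942.16 / 40845.46 = 103.39 cm
y_c = 4004893.09 / 40845.46 = 98.05 cm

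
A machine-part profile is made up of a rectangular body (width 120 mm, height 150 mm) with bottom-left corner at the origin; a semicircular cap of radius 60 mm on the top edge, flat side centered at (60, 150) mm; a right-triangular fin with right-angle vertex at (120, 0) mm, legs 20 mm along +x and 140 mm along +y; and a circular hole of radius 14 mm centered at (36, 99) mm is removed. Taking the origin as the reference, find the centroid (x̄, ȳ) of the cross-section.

x̄ = 64.42 mm, ȳ = 96.02 mm

Part | A | x̄ᵢ | ȳᵢ | A·x̄ᵢ | A·ȳᵢ
rectangular body | 18000.00 | 60.00 | 75.00 | 1080000.00 | 1350000.00
semicircular top | 5654.87 | 60.00 | 175.46 | 339292.01 | 992230.02
triangular fin | 1400.00 | 126.67 | 46.67 | 177333.33 | 65333.33
hole | -615.75 | 36.00 | 99.00 | -22167.08 | -60959.46
Σ | 24439.11 |  |  | 1574458.26 | 2346603.89
x̄ = 1574458.26 / 24439.11 = 64.42 mm
ȳ = 2346603.89 / 24439.11 = 96.02 mm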